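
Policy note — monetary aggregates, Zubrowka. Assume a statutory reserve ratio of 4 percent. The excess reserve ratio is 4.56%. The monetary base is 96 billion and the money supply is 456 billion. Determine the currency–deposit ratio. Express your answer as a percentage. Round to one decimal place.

Using m = M/MB = 456/96 = 4.750000. From m = (1 + c)/(c + rr + e), rearranging gives 1 + c = m·(c + rr + e), so c·(1 − m) = m·(rr + e) − 1.
Hence c = [m·(rr + e) − 1]/(1 − m) = [4.750000 × (0.04 + 0.0456) − 1] / (1 − 4.750000) = 0.158240.

15.8%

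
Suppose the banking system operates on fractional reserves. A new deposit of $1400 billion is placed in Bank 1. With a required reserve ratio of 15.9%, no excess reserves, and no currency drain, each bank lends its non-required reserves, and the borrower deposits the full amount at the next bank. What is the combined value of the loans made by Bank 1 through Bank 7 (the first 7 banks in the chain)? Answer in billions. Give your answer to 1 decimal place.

Bank i lends (1 − rr)^i of the original deposit: Bank 1 lends 1400·0.8410 = 1177.4000, Bank 2 lends 1400·0.8410² = 990.1934, and so on.
Summing a geometric series: total = 1400·[0.8410·(1 − 0.8410^7) / (1 − 0.8410)] ≈ 5201.6034 billion.

$5201.6 billion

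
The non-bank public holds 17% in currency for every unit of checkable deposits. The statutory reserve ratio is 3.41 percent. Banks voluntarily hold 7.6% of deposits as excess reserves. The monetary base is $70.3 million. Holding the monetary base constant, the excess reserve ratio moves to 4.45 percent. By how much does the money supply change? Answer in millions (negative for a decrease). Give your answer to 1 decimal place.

$37.2 million

Initially m₁ = (1 + 0.17) / (0.0341 + 0.076 + 0.17) ≈ 4.1771, so M₁ = 4.1771 × 70.3 ≈ 293.6501 million.
After the change m₂ = (1 + 0.17) / (0.0341 + 0.0445 + 0.17) ≈ 4.7064, so M₂ = 4.7064 × 70.3 ≈ 330.8599 million.
ΔM = M₂ − M₁ = 330.8599 − 293.6501 = 37.2098 million.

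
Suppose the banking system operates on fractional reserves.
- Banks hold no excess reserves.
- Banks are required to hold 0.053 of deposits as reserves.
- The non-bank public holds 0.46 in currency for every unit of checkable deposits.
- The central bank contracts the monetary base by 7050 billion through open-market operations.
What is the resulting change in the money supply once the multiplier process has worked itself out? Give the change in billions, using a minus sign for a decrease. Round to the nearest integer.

-20064 billion

The money multiplier is m = (1 + c) / (rr + c) = (1 + 0.46) / (0.053 + 0.46) ≈ 2.84600.
The sale removes 7050 billion of base, so ΔM = m × ΔMB = 2.84600 × (−7050) = -20064.3 billion.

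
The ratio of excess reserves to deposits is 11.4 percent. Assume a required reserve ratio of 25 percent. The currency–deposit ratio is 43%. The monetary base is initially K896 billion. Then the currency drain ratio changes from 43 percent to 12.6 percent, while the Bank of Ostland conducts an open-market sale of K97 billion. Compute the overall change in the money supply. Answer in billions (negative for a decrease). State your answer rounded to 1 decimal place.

K222.4 billion

Before: m₁ = (1 + 0.43) / (0.25 + 0.114 + 0.43) ≈ 1.80101, MB₁ = 896, so M₁ = 1.80101 × 896 ≈ 1613.705 billion.
After: m₂ = (1 + 0.126) / (0.25 + 0.114 + 0.126) ≈ 2.29796, MB₂ = 896 − 97 = 799, so M₂ = 2.29796 × 799 ≈ 1836.07 billion.
ΔM = M₂ − M₁ = 1836.07 − 1613.705 = 222.365 billion.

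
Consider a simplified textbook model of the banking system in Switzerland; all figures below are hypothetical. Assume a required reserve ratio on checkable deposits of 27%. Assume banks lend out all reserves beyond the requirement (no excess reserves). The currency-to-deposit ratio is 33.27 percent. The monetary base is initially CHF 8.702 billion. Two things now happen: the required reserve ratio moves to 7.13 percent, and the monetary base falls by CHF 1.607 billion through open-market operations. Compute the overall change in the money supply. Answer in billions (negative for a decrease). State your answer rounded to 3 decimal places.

CHF 4.163 billion

Before: m₁ = (1 + 0.3327) / (0.27 + 0.3327) ≈ 2.21122, MB₁ = 8.702, so M₁ = 2.21122 × 8.702 ≈ 19.242 billion.
After: m₂ = (1 + 0.3327) / (0.0713 + 0.3327) ≈ 3.29876, MB₂ = 8.702 − 1.607 = 7.095, so M₂ = 3.29876 × 7.095 ≈ 23.4047 billion.
ΔM = M₂ − M₁ = 23.4047 − 19.242 = 4.1627 billion.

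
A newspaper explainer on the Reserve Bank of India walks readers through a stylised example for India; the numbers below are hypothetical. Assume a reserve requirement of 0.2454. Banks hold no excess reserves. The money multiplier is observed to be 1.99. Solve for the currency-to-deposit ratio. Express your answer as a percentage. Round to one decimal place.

51.7%

Using m = 1.99. From m = (1 + c)/(c + rr + e), rearranging gives 1 + c = m·(c + rr + e), so c·(1 − m) = m·(rr + e) − 1.
Hence c = [m·(rr + e) − 1]/(1 − m) = [1.99 × (0.2454 + 0) − 1] / (1 − 1.99) ≈ 0.516822.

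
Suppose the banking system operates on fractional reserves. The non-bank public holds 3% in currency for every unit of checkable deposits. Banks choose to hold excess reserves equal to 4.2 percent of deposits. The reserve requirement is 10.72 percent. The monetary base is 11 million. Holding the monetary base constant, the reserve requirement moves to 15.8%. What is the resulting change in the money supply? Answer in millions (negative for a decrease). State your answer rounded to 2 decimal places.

-13.96 million

Initially m₁ = (1 + 0.03) / (0.1072 + 0.042 + 0.03) ≈ 5.74777, so M₁ = 5.74777 × 11 ≈ 63.2255 million.
After the change m₂ = (1 + 0.03) / (0.158 + 0.042 + 0.03) ≈ 4.47826, so M₂ = 4.47826 × 11 ≈ 49.2609 million.
ΔM = M₂ − M₁ = 49.2609 − 63.2255 = -13.9646 million.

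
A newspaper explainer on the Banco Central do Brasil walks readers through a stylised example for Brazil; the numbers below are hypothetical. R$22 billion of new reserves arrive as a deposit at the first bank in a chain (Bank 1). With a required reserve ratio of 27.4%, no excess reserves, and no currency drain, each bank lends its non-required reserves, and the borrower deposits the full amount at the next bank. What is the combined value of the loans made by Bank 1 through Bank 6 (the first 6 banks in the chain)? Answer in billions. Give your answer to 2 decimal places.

R$49.76 billion

Bank i lends (1 − rr)^i of the original deposit: Bank 1 lends 22·0.7260 = 15.9720, Bank 2 lends 22·0.7260² ≈ 11.5957, and so on.
Summing a geometric series: total = 22·[0.7260·(1 − 0.7260^6) / (1 − 0.7260)] ≈ 49.7565 billion.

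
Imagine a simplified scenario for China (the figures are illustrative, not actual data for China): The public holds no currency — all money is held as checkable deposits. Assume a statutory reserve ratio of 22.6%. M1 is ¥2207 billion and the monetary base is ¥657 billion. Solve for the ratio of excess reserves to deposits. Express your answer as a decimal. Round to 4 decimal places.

Using m = M/MB = 2207/657 ≈ 3.359209. Since m = (1 + c)/(c + rr + e), the denominator satisfies c + rr + e = (1 + c)/m = (1 + 0) / 3.359209 ≈ 0.297689.
With c = 0 and rr = 0.226, the ratio of excess reserves to deposits is 0.297689 − 0 − 0.226 = 0.071689.

0.0717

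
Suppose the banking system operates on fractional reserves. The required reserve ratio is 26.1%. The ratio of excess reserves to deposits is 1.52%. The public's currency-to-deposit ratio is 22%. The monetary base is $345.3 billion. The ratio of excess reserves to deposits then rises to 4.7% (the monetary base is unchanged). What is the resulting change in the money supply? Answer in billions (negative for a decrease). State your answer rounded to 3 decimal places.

-51.132 billion

Initially m₁ = (1 + 0.22) / (0.261 + 0.0152 + 0.22) ≈ 2.4586860, so M₁ = 2.4586860 × 345.3 ≈ 848.9843 billion.
After the change m₂ = (1 + 0.22) / (0.261 + 0.047 + 0.22) ≈ 2.3106061, so M₂ = 2.3106061 × 345.3 ≈ 797.8523 billion.
ΔM = M₂ − M₁ = 797.8523 − 848.9843 = -51.132 billion.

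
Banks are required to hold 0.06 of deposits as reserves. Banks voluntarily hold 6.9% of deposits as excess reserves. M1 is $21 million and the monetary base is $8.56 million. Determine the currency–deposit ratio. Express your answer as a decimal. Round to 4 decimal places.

0.4703

Using m = M/MB = 21/8.56 ≈ 2.453271. From m = (1 + c)/(c + rr + e), rearranging gives 1 + c = m·(c + rr + e), so c·(1 − m) = m·(rr + e) − 1.
Hence c = [m·(rr + e) − 1]/(1 − m) = [2.453271 × (0.06 + 0.069) − 1] / (1 − 2.453271) ≈ 0.470338.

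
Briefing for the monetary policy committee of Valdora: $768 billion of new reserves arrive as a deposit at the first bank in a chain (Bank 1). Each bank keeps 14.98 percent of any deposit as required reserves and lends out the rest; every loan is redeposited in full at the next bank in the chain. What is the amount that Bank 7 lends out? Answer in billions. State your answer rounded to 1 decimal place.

Each bank lends a fraction (1 − rr) = 0.8502 of the deposit it receives, so Bank 7 receives 768·0.8502^6 and lends 768·0.8502^7 ≈ 246.6090 billion.

$246.6 billion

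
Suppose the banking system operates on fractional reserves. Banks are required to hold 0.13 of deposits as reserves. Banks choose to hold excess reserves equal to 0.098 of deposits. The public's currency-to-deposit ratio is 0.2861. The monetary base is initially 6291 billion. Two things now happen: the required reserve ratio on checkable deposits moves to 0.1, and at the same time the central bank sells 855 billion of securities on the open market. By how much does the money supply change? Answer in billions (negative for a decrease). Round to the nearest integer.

-1296 billion

Before: m₁ = (1 + 0.2861) / (0.13 + 0.098 + 0.2861) ≈ 2.50165, MB₁ = 6291, so M₁ = 2.50165 × 6291 ≈ 15737.8802 billion.
After: m₂ = (1 + 0.2861) / (0.1 + 0.098 + 0.2861) ≈ 2.65668, MB₂ = 6291 − 855 = 5436, so M₂ = 2.65668 × 5436 ≈ 14441.7125 billion.
ΔM = M₂ − M₁ = 14441.7125 − 15737.8802 = -1296.1677 billion.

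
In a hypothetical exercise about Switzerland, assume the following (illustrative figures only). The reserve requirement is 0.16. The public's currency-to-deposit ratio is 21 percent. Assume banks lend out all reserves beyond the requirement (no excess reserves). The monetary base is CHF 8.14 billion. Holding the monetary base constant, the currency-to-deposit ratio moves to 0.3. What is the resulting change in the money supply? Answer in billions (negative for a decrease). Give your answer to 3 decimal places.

Initially m₁ = (1 + 0.21) / (0.16 + 0.21) ≈ 3.27027, so M₁ = 3.27027 × 8.14 ≈ 26.62 billion.
After the change m₂ = (1 + 0.3) / (0.16 + 0.3) ≈ 2.82609, so M₂ = 2.82609 × 8.14 ≈ 23.0044 billion.
ΔM = M₂ − M₁ = 23.0044 − 26.62 = -3.6156 billion.

-3.616 billion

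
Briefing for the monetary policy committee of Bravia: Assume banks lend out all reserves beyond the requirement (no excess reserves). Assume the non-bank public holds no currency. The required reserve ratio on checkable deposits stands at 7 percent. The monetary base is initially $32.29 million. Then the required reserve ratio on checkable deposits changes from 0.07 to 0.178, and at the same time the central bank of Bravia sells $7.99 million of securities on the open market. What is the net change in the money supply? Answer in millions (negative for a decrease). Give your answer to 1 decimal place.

Before: m₁ = 1 / (0.07) ≈ 14.2857, MB₁ = 32.29, so M₁ = 14.2857 × 32.29 ≈ 461.2853 million.
After: m₂ = 1 / (0.178) ≈ 5.6180, MB₂ = 32.29 − 7.99 = 24.3, so M₂ = 5.6180 × 24.3 = 136.5174 million.
ΔM = M₂ − M₁ = 136.5174 − 461.2853 = -324.7679 million.

-324.8 million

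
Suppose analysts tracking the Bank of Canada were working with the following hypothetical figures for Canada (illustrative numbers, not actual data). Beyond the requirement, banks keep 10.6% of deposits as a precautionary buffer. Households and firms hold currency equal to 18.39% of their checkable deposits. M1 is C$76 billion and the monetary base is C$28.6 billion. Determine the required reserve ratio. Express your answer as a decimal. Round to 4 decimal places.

Using m = M/MB = 76/28.6 ≈ 2.657343. Since m = (1 + c)/(c + rr + e), the denominator satisfies c + rr + e = (1 + c)/m = (1 + 0.1839) / 2.657343 ≈ 0.445520.
With c = 0.1839 and e = 0.106, the required reserve ratio is 0.445520 − 0.1839 − 0.106 = 0.15562.

0.1556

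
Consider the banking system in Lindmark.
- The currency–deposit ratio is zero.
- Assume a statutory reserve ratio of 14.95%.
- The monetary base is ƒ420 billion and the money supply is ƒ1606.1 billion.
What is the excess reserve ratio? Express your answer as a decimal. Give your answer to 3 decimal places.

Using m = M/MB = 1606.1/420 ≈ 3.824048. Since m = (1 + c)/(c + rr + e), the denominator satisfies c + rr + e = (1 + c)/m = (1 + 0) / 3.824048 ≈ 0.261503.
With c = 0 and rr = 0.1495, the excess reserve ratio is 0.261503 − 0 − 0.1495 = 0.112003.

0.112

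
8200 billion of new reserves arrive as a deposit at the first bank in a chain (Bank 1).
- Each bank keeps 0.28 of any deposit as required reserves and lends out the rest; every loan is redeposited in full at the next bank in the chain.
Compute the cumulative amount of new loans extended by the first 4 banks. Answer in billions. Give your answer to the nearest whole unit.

Bank i lends (1 − rr)^i of the original deposit: Bank 1 lends 8200·0.7200 = 5904.0000, Bank 2 lends 8200·0.7200² = 4250.8800, and so on.
Summing a geometric series: total = 8200·[0.7200·(1 − 0.7200^4) / (1 − 0.7200)] ≈ 15419.1698 billion.

15419 billion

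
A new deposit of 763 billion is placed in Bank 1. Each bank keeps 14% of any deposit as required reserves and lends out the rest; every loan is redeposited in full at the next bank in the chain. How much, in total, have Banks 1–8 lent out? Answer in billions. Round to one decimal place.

3284.6 billion

Bank i lends (1 − rr)^i of the original deposit: Bank 1 lends 763·0.8600 = 656.1800, Bank 2 lends 763·0.8600² = 564.3148, and so on.
Summing a geometric series: total = 763·[0.8600·(1 − 0.8600^8) / (1 − 0.8600)] ≈ 3284.5656 billion.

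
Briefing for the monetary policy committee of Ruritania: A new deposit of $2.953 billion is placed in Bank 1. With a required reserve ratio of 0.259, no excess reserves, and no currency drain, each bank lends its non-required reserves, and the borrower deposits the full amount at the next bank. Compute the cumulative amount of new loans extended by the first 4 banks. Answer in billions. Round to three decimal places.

Bank i lends (1 − rr)^i of the original deposit: Bank 1 lends 2.953·0.7410 ≈ 2.1882, Bank 2 lends 2.953·0.7410² ≈ 1.6214, and so on.
Summing a geometric series: total = 2.953·[0.7410·(1 − 0.7410^4) / (1 − 0.7410)] ≈ 5.9014 billion.

$5.901 billion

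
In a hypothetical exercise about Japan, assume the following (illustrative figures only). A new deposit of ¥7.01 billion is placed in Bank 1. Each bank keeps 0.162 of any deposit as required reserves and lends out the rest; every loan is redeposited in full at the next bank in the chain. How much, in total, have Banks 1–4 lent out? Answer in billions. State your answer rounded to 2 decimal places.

¥18.38 billion

Bank i lends (1 − rr)^i of the original deposit: Bank 1 lends 7.01·0.8380 ≈ 5.8744, Bank 2 lends 7.01·0.8380² ≈ 4.9227, and so on.
Summing a geometric series: total = 7.01·[0.8380·(1 − 0.8380^4) / (1 − 0.8380)] ≈ 18.3793 billion.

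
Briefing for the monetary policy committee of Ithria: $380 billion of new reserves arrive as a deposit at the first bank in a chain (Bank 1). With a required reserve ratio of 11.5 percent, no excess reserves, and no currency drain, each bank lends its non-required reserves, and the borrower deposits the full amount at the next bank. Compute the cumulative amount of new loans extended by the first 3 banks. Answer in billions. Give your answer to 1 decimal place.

Bank i lends (1 − rr)^i of the original deposit: Bank 1 lends 380·0.8850 = 336.3000, Bank 2 lends 380·0.8850² = 297.6255, and so on.
Summing a geometric series: total = 380·[0.8850·(1 − 0.8850^3) / (1 − 0.8850)] ≈ 897.3241 billion.

$897.3 billion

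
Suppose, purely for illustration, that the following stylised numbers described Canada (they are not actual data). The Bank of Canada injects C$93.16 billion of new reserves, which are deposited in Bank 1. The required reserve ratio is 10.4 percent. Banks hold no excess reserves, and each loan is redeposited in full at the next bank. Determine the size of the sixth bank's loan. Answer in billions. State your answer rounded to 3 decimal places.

Each bank lends a fraction (1 − rr) = 0.8960 of the deposit it receives, so Bank 6 receives 93.16·0.8960^5 and lends 93.16·0.8960^6 ≈ 48.2034 billion.

C$48.203 billion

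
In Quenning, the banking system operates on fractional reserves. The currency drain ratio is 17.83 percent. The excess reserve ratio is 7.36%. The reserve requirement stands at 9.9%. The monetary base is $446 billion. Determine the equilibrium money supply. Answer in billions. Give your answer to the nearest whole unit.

$1498 billion

The money multiplier is m = (1 + c) / (rr + e + c) = (1 + 0.1783) / (0.099 + 0.0736 + 0.1783) ≈ 3.3579.
So M = m × MB = 3.3579 × 446 = 1497.6234 billion.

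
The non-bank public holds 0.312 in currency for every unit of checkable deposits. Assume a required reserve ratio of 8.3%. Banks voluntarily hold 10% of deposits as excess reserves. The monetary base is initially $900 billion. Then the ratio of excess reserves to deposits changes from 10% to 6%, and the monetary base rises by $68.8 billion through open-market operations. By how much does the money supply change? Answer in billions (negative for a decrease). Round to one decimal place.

Before: m₁ = (1 + 0.312) / (0.083 + 0.1 + 0.312) ≈ 2.65051, MB₁ = 900, so M₁ = 2.65051 × 900 = 2385.459 billion.
After: m₂ = (1 + 0.312) / (0.083 + 0.06 + 0.312) ≈ 2.88352, MB₂ = 900 + 68.8 = 968.8, so M₂ = 2.88352 × 968.8 ≈ 2793.5542 billion.
ΔM = M₂ − M₁ = 2793.5542 − 2385.459 = 408.0952 billion.

$408.1 billion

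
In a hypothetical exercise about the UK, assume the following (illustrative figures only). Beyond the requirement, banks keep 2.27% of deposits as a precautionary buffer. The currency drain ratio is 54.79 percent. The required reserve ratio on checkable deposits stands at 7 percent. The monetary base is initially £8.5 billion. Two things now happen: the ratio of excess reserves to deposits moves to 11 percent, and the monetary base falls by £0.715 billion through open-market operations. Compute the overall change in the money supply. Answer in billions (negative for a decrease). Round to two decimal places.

Before: m₁ = (1 + 0.5479) / (0.07 + 0.0227 + 0.5479) ≈ 2.4163, MB₁ = 8.5, so M₁ = 2.4163 × 8.5 ≈ 20.5386 billion.
After: m₂ = (1 + 0.5479) / (0.07 + 0.11 + 0.5479) ≈ 2.1265, MB₂ = 8.5 − 0.715 = 7.785, so M₂ = 2.1265 × 7.785 ≈ 16.5548 billion.
ΔM = M₂ − M₁ = 16.5548 − 20.5386 = -3.9838 billion.

-3.98 billion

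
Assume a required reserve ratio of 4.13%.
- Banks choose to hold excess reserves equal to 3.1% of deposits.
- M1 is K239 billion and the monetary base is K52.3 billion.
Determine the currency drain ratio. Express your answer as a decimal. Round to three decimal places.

Using m = M/MB = 239/52.3 ≈ 4.569790. From m = (1 + c)/(c + rr + e), rearranging gives 1 + c = m·(c + rr + e), so c·(1 − m) = m·(rr + e) − 1.
Hence c = [m·(rr + e) − 1]/(1 − m) = [4.569790 × (0.0413 + 0.031) − 1] / (1 − 4.569790) ≈ 0.187575.

0.188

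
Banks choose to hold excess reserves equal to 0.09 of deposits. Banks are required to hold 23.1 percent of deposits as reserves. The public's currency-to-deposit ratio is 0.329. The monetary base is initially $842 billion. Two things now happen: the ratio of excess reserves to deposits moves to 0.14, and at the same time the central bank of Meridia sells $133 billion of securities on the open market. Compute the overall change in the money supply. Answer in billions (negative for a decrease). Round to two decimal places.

Before: m₁ = (1 + 0.329) / (0.231 + 0.09 + 0.329) ≈ 2.044615, MB₁ = 842, so M₁ = 2.044615 × 842 ≈ 1721.5658 billion.
After: m₂ = (1 + 0.329) / (0.231 + 0.14 + 0.329) ≈ 1.898571, MB₂ = 842 − 133 = 709, so M₂ = 1.898571 × 709 ≈ 1346.0868 billion.
ΔM = M₂ − M₁ = 1346.0868 − 1721.5658 = -375.479 billion.

-375.48 billion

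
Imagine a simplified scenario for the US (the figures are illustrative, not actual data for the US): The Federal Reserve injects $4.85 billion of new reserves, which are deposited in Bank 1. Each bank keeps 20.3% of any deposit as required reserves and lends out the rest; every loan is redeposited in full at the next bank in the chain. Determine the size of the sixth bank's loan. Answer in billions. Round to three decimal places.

Each bank lends a fraction (1 − rr) = 0.7970 of the deposit it receives, so Bank 6 receives 4.85·0.7970^5 and lends 4.85·0.7970^6 ≈ 1.2431 billion.

$1.243 billion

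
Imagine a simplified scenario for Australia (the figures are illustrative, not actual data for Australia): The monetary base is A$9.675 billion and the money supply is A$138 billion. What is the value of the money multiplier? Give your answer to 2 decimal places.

The money multiplier is m = M / MB = 138 / 9.675 ≈ 14.26357.

14.26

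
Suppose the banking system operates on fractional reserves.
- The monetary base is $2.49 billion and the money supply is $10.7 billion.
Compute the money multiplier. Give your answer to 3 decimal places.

4.297

The money multiplier is m = M / MB = 10.7 / 2.49 ≈ 4.29719.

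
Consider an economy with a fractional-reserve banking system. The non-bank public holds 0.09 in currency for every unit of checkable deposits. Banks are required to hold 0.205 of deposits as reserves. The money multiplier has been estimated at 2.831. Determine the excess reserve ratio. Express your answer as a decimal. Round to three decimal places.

Using m = 2.831. Since m = (1 + c)/(c + rr + e), the denominator satisfies c + rr + e = (1 + c)/m = (1 + 0.09) / 2.831 ≈ 0.385023.
With c = 0.09 and rr = 0.205, the excess reserve ratio is 0.385023 − 0.09 − 0.205 = 0.090023.

0.090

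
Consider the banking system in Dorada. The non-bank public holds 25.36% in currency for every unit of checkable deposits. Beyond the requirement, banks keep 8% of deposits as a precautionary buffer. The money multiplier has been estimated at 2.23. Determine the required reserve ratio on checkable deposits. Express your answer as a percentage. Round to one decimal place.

22.9%

Using m = 2.23. Since m = (1 + c)/(c + rr + e), the denominator satisfies c + rr + e = (1 + c)/m = (1 + 0.2536) / 2.23 ≈ 0.562152.
With c = 0.2536 and e = 0.08, the required reserve ratio on checkable deposits is 0.562152 − 0.2536 − 0.08 = 0.228552.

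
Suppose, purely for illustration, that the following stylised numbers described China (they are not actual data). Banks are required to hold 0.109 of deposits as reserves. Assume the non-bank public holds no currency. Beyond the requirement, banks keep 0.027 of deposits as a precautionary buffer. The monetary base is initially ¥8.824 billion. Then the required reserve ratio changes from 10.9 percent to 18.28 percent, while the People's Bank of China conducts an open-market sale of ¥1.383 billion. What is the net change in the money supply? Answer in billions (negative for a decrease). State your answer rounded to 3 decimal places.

-29.415 billion

Before: m₁ = 1 / (0.109 + 0.027) ≈ 7.35294, MB₁ = 8.824, so M₁ = 7.35294 × 8.824 ≈ 64.8823 billion.
After: m₂ = 1 / (0.1828 + 0.027) ≈ 4.76644, MB₂ = 8.824 − 1.383 = 7.441, so M₂ = 4.76644 × 7.441 ≈ 35.4671 billion.
ΔM = M₂ − M₁ = 35.4671 − 64.8823 = -29.4152 billion.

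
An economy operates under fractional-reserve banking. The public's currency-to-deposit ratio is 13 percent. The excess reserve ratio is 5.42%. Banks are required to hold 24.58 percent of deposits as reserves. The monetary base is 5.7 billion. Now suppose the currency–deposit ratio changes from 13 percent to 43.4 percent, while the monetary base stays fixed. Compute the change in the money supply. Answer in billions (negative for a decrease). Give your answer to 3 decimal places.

-3.843 billion

Initially m₁ = (1 + 0.13) / (0.2458 + 0.0542 + 0.13) ≈ 2.62791, so M₁ = 2.62791 × 5.7 ≈ 14.9791 billion.
After the change m₂ = (1 + 0.434) / (0.2458 + 0.0542 + 0.434) ≈ 1.95368, so M₂ = 1.95368 × 5.7 ≈ 11.136 billion.
ΔM = M₂ − M₁ = 11.136 − 14.9791 = -3.8431 billion.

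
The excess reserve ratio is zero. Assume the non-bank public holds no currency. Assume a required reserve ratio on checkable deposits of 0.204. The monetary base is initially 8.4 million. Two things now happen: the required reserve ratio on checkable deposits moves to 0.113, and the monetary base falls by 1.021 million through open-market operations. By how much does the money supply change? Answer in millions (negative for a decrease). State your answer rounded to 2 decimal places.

Before: m₁ = 1 / (0.204) ≈ 4.9020, MB₁ = 8.4, so M₁ = 4.9020 × 8.4 = 41.1768 million.
After: m₂ = 1 / (0.113) ≈ 8.8496, MB₂ = 8.4 − 1.021 = 7.379, so M₂ = 8.8496 × 7.379 ≈ 65.3012 million.
ΔM = M₂ − M₁ = 65.3012 − 41.1768 = 24.1244 million.

24.12 million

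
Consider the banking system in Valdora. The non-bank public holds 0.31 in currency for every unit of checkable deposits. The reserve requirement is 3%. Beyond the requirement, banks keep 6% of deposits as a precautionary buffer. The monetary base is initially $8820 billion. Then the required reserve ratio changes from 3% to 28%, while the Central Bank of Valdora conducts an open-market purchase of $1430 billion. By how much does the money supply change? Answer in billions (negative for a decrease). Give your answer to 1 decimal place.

Before: m₁ = (1 + 0.31) / (0.03 + 0.06 + 0.31) = 3.2750000, MB₁ = 8820, so M₁ = 3.2750000 × 8820 = 28885.5 billion.
After: m₂ = (1 + 0.31) / (0.28 + 0.06 + 0.31) ≈ 2.0153846, MB₂ = 8820 + 1430 = 10250, so M₂ = 2.0153846 × 10250 ≈ 20657.6921 billion.
ΔM = M₂ − M₁ = 20657.6921 − 28885.5 = -8227.8079 billion.

-8227.8 billion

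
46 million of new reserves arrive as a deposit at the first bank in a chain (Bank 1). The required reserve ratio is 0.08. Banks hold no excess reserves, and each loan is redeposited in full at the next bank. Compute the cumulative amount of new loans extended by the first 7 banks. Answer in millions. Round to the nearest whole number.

234 million

Bank i lends (1 − rr)^i of the original deposit: Bank 1 lends 46·0.9200 = 42.3200, Bank 2 lends 46·0.9200² = 38.9344, and so on.
Summing a geometric series: total = 46·[0.9200·(1 − 0.9200^7) / (1 − 0.9200)] ≈ 233.8991 million.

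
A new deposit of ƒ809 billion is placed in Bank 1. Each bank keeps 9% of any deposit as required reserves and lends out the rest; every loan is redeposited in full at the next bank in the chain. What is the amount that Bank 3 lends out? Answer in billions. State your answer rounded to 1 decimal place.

ƒ609.6 billion

Each bank lends a fraction (1 − rr) = 0.9100 of the deposit it receives, so Bank 3 receives 809·0.9100^2 and lends 809·0.9100^3 ≈ 609.6389 billion.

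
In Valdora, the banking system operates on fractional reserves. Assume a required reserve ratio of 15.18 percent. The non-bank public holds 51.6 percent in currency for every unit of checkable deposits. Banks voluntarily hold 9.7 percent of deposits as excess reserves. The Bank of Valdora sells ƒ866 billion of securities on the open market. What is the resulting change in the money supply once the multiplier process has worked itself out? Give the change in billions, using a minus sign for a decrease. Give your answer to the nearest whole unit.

-1717 billion

The money multiplier is m = (1 + c) / (rr + e + c) = (1 + 0.516) / (0.1518 + 0.097 + 0.516) ≈ 1.9822.
The sale removes 866 billion of base, so ΔM = m × ΔMB = 1.9822 × (−866) = -1716.5852 billion.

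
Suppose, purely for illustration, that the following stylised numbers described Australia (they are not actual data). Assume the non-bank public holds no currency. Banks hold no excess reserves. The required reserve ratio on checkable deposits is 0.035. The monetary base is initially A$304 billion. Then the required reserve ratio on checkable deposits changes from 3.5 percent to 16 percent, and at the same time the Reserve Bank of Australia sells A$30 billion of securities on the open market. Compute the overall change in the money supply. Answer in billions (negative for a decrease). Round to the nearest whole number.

-6973 billion

Before: m₁ = 1 / (0.035) ≈ 28.5714, MB₁ = 304, so M₁ = 28.5714 × 304 = 8685.7056 billion.
After: m₂ = 1 / (0.16) = 6.25, MB₂ = 304 − 30 = 274, so M₂ = 6.25 × 274 = 1712.5 billion.
ΔM = M₂ − M₁ = 1712.5 − 8685.7056 = -6973.2056 billion.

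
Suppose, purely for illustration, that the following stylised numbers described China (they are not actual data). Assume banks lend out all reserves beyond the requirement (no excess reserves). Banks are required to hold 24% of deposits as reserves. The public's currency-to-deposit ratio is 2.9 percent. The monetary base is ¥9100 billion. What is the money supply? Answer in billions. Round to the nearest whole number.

The money multiplier is m = (1 + c) / (rr + c) = (1 + 0.029) / (0.24 + 0.029) ≈ 3.82528.
So M = m × MB = 3.82528 × 9100 = 34810.048 billion.

¥34810 billion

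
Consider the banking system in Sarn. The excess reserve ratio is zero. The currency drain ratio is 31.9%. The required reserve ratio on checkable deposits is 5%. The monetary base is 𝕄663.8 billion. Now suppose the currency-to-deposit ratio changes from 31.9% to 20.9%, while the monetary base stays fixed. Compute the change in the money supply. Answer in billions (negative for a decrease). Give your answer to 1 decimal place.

𝕄725.8 billion

Initially m₁ = (1 + 0.319) / (0.05 + 0.319) ≈ 3.57453, so M₁ = 3.57453 × 663.8 ≈ 2372.773 billion.
After the change m₂ = (1 + 0.209) / (0.05 + 0.209) ≈ 4.66795, so M₂ = 4.66795 × 663.8 ≈ 3098.5852 billion.
ΔM = M₂ − M₁ = 3098.5852 − 2372.773 = 725.8122 billion.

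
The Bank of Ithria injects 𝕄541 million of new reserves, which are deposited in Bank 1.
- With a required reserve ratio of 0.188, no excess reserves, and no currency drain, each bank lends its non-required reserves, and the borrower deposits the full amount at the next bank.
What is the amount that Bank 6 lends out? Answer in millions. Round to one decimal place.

𝕄155.1 million

Each bank lends a fraction (1 − rr) = 0.8120 of the deposit it receives, so Bank 6 receives 541·0.8120^5 and lends 541·0.8120^6 ≈ 155.0720 million.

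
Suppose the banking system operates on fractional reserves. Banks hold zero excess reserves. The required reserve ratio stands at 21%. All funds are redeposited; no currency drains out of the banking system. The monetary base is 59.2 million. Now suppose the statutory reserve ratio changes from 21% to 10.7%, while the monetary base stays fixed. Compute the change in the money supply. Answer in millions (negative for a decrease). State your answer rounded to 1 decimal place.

271.4 million

Initially m₁ = 1 / (0.21) ≈ 4.7619, so M₁ = 4.7619 × 59.2 ≈ 281.9045 million.
After the change m₂ = 1 / (0.107) ≈ 9.3458, so M₂ = 9.3458 × 59.2 ≈ 553.2714 million.
ΔM = M₂ − M₁ = 553.2714 − 281.9045 = 271.3669 million.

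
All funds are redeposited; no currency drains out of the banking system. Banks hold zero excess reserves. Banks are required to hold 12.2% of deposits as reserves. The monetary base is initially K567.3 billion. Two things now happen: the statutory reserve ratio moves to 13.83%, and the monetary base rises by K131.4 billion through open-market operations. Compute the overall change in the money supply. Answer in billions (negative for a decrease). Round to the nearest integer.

Before: m₁ = 1 / (0.122) ≈ 8.1967, MB₁ = 567.3, so M₁ = 8.1967 × 567.3 ≈ 4649.9879 billion.
After: m₂ = 1 / (0.1383) ≈ 7.2307, MB₂ = 567.3 + 131.4 = 698.7, so M₂ = 7.2307 × 698.7 ≈ 5052.0901 billion.
ΔM = M₂ − M₁ = 5052.0901 − 4649.9879 = 402.1022 billion.

K402 billion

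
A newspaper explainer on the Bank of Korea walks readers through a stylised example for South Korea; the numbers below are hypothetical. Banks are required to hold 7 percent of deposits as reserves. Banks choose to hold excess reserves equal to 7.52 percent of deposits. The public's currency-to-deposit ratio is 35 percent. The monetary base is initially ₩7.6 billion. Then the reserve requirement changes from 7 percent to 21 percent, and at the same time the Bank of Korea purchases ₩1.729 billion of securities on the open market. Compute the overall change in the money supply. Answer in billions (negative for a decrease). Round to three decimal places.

Before: m₁ = (1 + 0.35) / (0.07 + 0.0752 + 0.35) ≈ 2.72617, MB₁ = 7.6, so M₁ = 2.72617 × 7.6 ≈ 20.7189 billion.
After: m₂ = (1 + 0.35) / (0.21 + 0.0752 + 0.35) ≈ 2.12531, MB₂ = 7.6 + 1.729 = 9.329, so M₂ = 2.12531 × 9.329 ≈ 19.827 billion.
ΔM = M₂ − M₁ = 19.827 − 20.7189 = -0.8919 billion.

-0.892 billion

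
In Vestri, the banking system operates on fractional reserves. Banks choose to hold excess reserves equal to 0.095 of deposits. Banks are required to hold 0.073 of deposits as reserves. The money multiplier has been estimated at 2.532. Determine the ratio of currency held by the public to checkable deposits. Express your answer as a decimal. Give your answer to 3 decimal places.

0.375

Using m = 2.532. From m = (1 + c)/(c + rr + e), rearranging gives 1 + c = m·(c + rr + e), so c·(1 − m) = m·(rr + e) − 1.
Hence c = [m·(rr + e) − 1]/(1 − m) = [2.532 × (0.073 + 0.095) − 1] / (1 − 2.532) ≈ 0.375081.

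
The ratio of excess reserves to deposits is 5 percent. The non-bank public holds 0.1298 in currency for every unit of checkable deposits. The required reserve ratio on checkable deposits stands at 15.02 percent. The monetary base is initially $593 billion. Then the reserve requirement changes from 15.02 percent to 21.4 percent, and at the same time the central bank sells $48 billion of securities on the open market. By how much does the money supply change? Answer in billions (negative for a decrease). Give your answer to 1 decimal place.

-466.6 billion

Before: m₁ = (1 + 0.1298) / (0.1502 + 0.05 + 0.1298) ≈ 3.42364, MB₁ = 593, so M₁ = 3.42364 × 593 ≈ 2030.2185 billion.
After: m₂ = (1 + 0.1298) / (0.214 + 0.05 + 0.1298) ≈ 2.86897, MB₂ = 593 − 48 = 545, so M₂ = 2.86897 × 545 ≈ 1563.5886 billion.
ΔM = M₂ − M₁ = 1563.5886 − 2030.2185 = -466.6299 billion.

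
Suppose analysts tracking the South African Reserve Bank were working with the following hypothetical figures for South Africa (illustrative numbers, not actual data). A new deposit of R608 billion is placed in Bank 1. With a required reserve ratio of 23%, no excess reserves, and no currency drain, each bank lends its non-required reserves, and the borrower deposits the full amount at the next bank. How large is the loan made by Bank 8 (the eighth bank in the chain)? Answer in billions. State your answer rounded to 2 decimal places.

Each bank lends a fraction (1 − rr) = 0.7700 of the deposit it receives, so Bank 8 receives 608·0.7700^7 and lends 608·0.7700^8 ≈ 75.1328 billion.

R75.13 billion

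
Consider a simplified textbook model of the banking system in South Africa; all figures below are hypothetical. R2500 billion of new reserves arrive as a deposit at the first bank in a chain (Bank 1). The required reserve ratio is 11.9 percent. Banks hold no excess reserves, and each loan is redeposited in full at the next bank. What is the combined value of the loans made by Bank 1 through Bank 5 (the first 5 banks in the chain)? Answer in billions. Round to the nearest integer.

R8685 billion

Bank i lends (1 − rr)^i of the original deposit: Bank 1 lends 2500·0.8810 = 2202.5000, Bank 2 lends 2500·0.8810² = 1940.4025, and so on.
Summing a geometric series: total = 2500·[0.8810·(1 − 0.8810^5) / (1 − 0.8810)] ≈ 8685.3049 billion.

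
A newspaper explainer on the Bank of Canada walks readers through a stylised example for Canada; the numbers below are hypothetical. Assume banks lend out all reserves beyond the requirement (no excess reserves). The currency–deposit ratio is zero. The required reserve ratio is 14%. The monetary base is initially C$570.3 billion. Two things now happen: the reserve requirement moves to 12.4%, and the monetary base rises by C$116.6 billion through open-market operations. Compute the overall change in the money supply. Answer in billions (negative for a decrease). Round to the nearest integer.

Before: m₁ = 1 / (0.14) ≈ 7.1429, MB₁ = 570.3, so M₁ = 7.1429 × 570.3 ≈ 4073.5959 billion.
After: m₂ = 1 / (0.124) ≈ 8.0645, MB₂ = 570.3 + 116.6 = 686.9, so M₂ = 8.0645 × 686.9 ≈ 5539.5051 billion.
ΔM = M₂ − M₁ = 5539.5051 − 4073.5959 = 1465.9092 billion.

C$1466 billion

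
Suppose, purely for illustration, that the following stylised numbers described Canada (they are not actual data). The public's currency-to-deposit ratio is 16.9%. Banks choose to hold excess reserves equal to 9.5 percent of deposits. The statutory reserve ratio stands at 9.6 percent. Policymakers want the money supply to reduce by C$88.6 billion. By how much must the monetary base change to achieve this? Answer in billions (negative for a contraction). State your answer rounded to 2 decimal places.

-27.28 billion

The money multiplier is m = (1 + c) / (rr + e + c) = (1 + 0.169) / (0.096 + 0.095 + 0.169) ≈ 3.24722.
ΔMB = ΔM / m = (−88.6) / 3.24722 ≈ -27.2849 billion.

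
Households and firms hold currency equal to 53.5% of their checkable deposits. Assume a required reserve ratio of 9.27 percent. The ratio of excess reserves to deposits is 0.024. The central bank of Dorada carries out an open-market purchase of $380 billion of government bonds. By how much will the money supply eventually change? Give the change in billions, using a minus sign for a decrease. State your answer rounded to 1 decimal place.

The money multiplier is m = (1 + c) / (rr + e + c) = (1 + 0.535) / (0.0927 + 0.024 + 0.535) ≈ 2.35538.
The purchase adds 380 billion of base, so ΔM = m × ΔMB = 2.35538 × (+380) = 895.0444 billion.

$895.0 billion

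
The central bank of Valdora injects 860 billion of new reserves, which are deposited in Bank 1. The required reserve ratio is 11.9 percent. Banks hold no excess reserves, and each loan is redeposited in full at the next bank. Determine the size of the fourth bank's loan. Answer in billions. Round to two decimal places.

Each bank lends a fraction (1 − rr) = 0.8810 of the deposit it receives, so Bank 4 receives 860·0.8810^3 and lends 860·0.8810^4 ≈ 518.0863 billion.

518.09 billion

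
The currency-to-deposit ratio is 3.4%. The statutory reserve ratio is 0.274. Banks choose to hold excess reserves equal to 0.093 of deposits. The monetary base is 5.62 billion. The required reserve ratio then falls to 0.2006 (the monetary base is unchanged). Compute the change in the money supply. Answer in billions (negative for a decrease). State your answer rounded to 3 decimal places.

3.247 billion

Initially m₁ = (1 + 0.034) / (0.274 + 0.093 + 0.034) ≈ 2.57855, so M₁ = 2.57855 × 5.62 ≈ 14.4915 billion.
After the change m₂ = (1 + 0.034) / (0.2006 + 0.093 + 0.034) ≈ 3.15629, so M₂ = 3.15629 × 5.62 ≈ 17.7383 billion.
ΔM = M₂ − M₁ = 17.7383 − 14.4915 = 3.2468 billion.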